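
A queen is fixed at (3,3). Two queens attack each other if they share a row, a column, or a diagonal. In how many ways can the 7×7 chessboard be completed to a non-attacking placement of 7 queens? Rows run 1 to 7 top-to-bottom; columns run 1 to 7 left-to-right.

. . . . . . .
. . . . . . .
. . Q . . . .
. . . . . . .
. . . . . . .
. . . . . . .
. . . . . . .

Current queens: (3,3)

Branch on row 1: col 2 → 2; col 4 → 2; col 6 → 1; col 7 → 1.
Sum: 2 + 2 + 1 + 1 = 6.

6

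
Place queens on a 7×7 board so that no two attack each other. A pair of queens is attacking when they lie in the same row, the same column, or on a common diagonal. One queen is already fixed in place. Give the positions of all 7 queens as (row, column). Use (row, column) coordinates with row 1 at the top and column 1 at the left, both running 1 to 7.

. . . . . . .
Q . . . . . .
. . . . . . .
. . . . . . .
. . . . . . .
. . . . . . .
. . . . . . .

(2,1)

Row 1: attacked by (2,1)→{1,2}. Safe: 3, 4, 5, 6, 7. Place at column 6.
Row 3: attacked by (1,6)→{4,6}; (2,1)→{1,2}. Safe: 3, 5, 7. Place at column 3.
Row 4: attacked by (1,6)→{3,6}; (2,1)→{1,3}; (3,3)→{2,3,4}. Safe: 5, 7. Place at column 5.
Row 5: attacked by (1,6)→{2,6}; (2,1)→{1,4}; (3,3)→{1,3,5}; (4,5)→{4,5,6}. Safe: 7. Place at column 7.
Row 6: attacked by (1,6)→{1,6}; (2,1)→{1,5}; (3,3)→{3,6}; (4,5)→{3,5,7}; (5,7)→{6,7}. Safe: 2, 4. Place at column 2.
Row 7: attacked by (1,6)→{6}; (2,1)→{1,6}; (3,3)→{3,7}; (4,5)→{2,5}; (5,7)→{5,7}; (6,2)→{1,2,3}. Safe: 4. Place at column 4.
Columns [6, 1, 3, 5, 7, 2, 4], r−c [-5, 1, 0, -1, -2, 4, 3], r+c [7, 3, 6, 9, 12, 8, 11] are all distinct, so no two queens attack.

(1,6) (2,1) (3,3) (4,5) (5,7) (6,2) (7,4)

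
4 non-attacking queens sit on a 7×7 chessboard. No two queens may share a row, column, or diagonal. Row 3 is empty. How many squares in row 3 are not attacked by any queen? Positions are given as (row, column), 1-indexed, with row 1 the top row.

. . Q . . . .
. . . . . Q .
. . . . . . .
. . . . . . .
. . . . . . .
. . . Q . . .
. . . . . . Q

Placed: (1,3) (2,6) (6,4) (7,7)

(1,3) attacks row 3 at column 3 and diagonals 1, 5.
(2,6) attacks row 3 at column 6 and diagonals 5, 7.
(6,4) attacks row 3 at column 4 and diagonals 1, 7.
(7,7) attacks row 3 at column 7 and diagonals 3.
Attacked columns: {1, 3, 4, 5, 6, 7}. Safe: {2}.

1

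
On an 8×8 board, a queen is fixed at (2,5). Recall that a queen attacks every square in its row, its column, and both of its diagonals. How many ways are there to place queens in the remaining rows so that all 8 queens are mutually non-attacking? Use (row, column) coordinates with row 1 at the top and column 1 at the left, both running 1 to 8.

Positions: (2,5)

Branch on row 1: col 1 → 1; col 2 → 2; col 3 → 4; col 7 → 1; col 8 → 0.
Sum: 1 + 2 + 4 + 1 + 0 = 8.

8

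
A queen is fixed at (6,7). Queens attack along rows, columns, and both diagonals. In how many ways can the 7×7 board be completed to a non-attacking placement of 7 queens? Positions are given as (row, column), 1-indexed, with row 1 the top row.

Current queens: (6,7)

Branch on row 1: col 1 → 1; col 3 → 2; col 4 → 2; col 5 → 1; col 6 → 1.
Sum: 1 + 2 + 2 + 1 + 1 = 7.

7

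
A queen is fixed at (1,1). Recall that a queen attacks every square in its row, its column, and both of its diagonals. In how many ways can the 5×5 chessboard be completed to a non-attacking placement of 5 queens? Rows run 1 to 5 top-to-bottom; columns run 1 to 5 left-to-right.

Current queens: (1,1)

Branch on row 2: col 3 → 1; col 4 → 1; col 5 → 0.
Sum: 1 + 1 + 0 = 2.

2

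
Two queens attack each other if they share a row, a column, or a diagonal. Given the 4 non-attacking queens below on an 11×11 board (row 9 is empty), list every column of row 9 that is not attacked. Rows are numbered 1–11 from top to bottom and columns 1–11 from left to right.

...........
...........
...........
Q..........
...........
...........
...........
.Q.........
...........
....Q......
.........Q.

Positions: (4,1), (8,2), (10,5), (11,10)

columns 7, 9, 11

(4,1) attacks row 9 at column 1 and diagonals 6.
(8,2) attacks row 9 at column 2 and diagonals 1, 3.
(10,5) attacks row 9 at column 5 and diagonals 4, 6.
(11,10) attacks row 9 at column 10 and diagonals 8.
Attacked columns: {1, 2, 3, 4, 5, 6, 8, 10}. Safe: {7, 9, 11}.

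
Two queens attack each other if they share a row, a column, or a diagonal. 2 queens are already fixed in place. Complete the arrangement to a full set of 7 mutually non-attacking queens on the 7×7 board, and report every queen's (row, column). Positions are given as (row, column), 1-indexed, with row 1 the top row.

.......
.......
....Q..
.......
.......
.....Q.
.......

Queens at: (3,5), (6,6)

(1,2) (2,7) (3,5) (4,3) (5,1) (6,6) (7,4)

Row 1: attacked by (3,5)→{3,5,7}; (6,6)→{1,6}. Safe: 2, 4. Place at column 2.
Row 2: attacked by (1,2)→{1,2,3}; (3,5)→{4,5,6}; (6,6)→{2,6}. Safe: 7. Place at column 7.
Row 4: attacked by (1,2)→{2,5}; (2,7)→{5,7}; (3,5)→{4,5,6}; (6,6)→{4,6}. Safe: 1, 3. Place at column 3.
Row 5: attacked by (1,2)→{2,6}; (2,7)→{4,7}; (3,5)→{3,5,7}; (4,3)→{2,3,4}; (6,6)→{5,6,7}. Safe: 1. Place at column 1.
Row 7: attacked by (1,2)→{2}; (2,7)→{2,7}; (3,5)→{1,5}; (4,3)→{3,6}; (5,1)→{1,3}; (6,6)→{5,6,7}. Safe: 4. Place at column 4.
Columns [2, 7, 5, 3, 1, 6, 4], r−c [-1, -5, -2, 1, 4, 0, 3], r+c [3, 9, 8, 7, 6, 12, 11] are all distinct, so no two queens attack.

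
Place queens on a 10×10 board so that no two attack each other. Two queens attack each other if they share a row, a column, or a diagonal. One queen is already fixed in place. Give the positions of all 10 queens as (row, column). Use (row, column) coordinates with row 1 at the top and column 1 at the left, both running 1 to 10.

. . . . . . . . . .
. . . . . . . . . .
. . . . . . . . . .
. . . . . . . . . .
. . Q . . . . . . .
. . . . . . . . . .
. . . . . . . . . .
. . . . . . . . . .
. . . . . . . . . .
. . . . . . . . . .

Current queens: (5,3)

(1,5) (2,2) (3,9) (4,1) (5,3) (6,8) (7,10) (8,7) (9,4) (10,6)

Row 1: attacked by (5,3)→{3,7}. Safe: 1, 2, 4, 5, 6, 8, 9, 10. Place at column 5.
Row 2: attacked by (1,5)→{4,5,6}; (5,3)→{3,6}. Safe: 1, 2, 7, 8, 9, 10. Place at column 2.
Row 3: attacked by (1,5)→{3,5,7}; (2,2)→{1,2,3}; (5,3)→{1,3,5}. Safe: 4, 6, 8, 9, 10. Place at column 9.
Row 4: attacked by (1,5)→{2,5,8}; (2,2)→{2,4}; (3,9)→{8,9,10}; (5,3)→{2,3,4}. Safe: 1, 6, 7. Place at column 1.
Row 6: attacked by (1,5)→{5,10}; (2,2)→{2,6}; (3,9)→{6,9}; (4,1)→{1,3}; (5,3)→{2,3,4}. Safe: 7, 8. Place at column 8.
Row 7: attacked by (1,5)→{5}; (2,2)→{2,7}; (3,9)→{5,9}; (4,1)→{1,4}; (5,3)→{1,3,5}; (6,8)→{7,8,9}. Safe: 6, 10. Place at column 10.
Row 8: attacked by (1,5)→{5}; (2,2)→{2,8}; (3,9)→{4,9}; (4,1)→{1,5}; (5,3)→{3,6}; (6,8)→{6,8,10}; (7,10)→{9,10}. Safe: 7. Place at column 7.
Row 9: attacked by (1,5)→{5}; (2,2)→{2,9}; (3,9)→{3,9}; (4,1)→{1,6}; (5,3)→{3,7}; (6,8)→{5,8}; (7,10)→{8,10}; (8,7)→{6,7,8}. Safe: 4. Place at column 4.
Row 10: attacked by (1,5)→{5}; (2,2)→{2,10}; (3,9)→{2,9}; (4,1)→{1,7}; (5,3)→{3,8}; (6,8)→{4,8}; (7,10)→{7,10}; (8,7)→{5,7,9}; (9,4)→{3,4,5}. Safe: 6. Place at column 6.
Columns [5, 2, 9, 1, 3, 8, 10, 7, 4, 6], r−c [-4, 0, -6, 3, 2, -2, -3, 1, 5, 4], r+c [6, 4, 12, 5, 8, 14, 17, 15, 13, 16] are all distinct, so no two queens attack.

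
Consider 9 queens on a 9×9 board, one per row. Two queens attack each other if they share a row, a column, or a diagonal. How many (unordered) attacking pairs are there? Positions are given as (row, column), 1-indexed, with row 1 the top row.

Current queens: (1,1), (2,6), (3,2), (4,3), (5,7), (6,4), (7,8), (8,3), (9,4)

Same column: (4,3)–(8,3) (column 3); (6,4)–(9,4) (column 4).
Same diagonal: (3,2)–(4,3) (|3−4| = |2−3| = 1); (8,3)–(9,4) (|8−9| = |3−4| = 1).
Total attacking pairs: 4.

4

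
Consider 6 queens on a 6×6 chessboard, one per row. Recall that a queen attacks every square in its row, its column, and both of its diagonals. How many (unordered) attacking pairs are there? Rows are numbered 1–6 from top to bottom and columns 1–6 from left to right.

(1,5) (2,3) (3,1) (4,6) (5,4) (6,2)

All columns are distinct and no two queens satisfy |Δrow| = |Δcol|, so no pair attacks.

0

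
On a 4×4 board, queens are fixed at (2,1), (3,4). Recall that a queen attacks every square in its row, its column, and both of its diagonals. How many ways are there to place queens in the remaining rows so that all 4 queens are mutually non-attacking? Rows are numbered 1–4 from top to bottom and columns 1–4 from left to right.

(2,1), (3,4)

Branch on row 1: col 3 → 1.
Sum: 1 = 1.

1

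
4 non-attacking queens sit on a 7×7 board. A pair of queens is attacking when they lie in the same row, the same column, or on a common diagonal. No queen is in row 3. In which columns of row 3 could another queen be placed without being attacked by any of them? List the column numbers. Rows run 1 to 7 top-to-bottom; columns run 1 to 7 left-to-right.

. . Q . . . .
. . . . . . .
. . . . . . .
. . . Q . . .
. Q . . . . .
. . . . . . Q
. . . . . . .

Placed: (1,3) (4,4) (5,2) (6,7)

columns 6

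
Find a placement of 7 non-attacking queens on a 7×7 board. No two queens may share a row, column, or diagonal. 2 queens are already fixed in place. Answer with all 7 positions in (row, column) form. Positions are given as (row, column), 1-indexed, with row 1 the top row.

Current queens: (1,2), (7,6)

(1,2) (2,5) (3,7) (4,4) (5,1) (6,3) (7,6)

Row 2: attacked by (1,2)→{1,2,3}; (7,6)→{1,6}. Safe: 4, 5, 7. Place at column 5.
Row 3: attacked by (1,2)→{2,4}; (2,5)→{4,5,6}; (7,6)→{2,6}. Safe: 1, 3, 7. Place at column 7.
Row 4: attacked by (1,2)→{2,5}; (2,5)→{3,5,7}; (3,7)→{6,7}; (7,6)→{3,6}. Safe: 1, 4. Place at column 4.
Row 5: attacked by (1,2)→{2,6}; (2,5)→{2,5}; (3,7)→{5,7}; (4,4)→{3,4,5}; (7,6)→{4,6}. Safe: 1. Place at column 1.
Row 6: attacked by (1,2)→{2,7}; (2,5)→{1,5}; (3,7)→{4,7}; (4,4)→{2,4,6}; (5,1)→{1,2}; (7,6)→{5,6,7}. Safe: 3. Place at column 3.
Columns [2, 5, 7, 4, 1, 3, 6], r−c [-1, -3, -4, 0, 4, 3, 1], r+c [3, 7, 10, 8, 6, 9, 13] are all distinct, so no two queens attack.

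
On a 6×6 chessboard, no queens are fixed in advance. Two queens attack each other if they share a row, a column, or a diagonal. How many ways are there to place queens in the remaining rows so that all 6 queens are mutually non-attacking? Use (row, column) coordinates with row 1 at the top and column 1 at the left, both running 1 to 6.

4

Branch on row 1: col 1 → 0; col 2 → 1; col 3 → 1; col 4 → 1; col 5 → 1; col 6 → 0.
Sum: 0 + 1 + 1 + 1 + 1 + 0 = 4.
(This is the classic 6-queens count.)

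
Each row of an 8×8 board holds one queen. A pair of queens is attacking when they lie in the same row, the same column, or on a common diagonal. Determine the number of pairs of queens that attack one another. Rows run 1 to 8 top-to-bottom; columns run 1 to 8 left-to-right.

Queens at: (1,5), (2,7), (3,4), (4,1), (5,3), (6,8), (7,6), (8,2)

All columns are distinct and no two queens satisfy |Δrow| = |Δcol|, so no pair attacks.

0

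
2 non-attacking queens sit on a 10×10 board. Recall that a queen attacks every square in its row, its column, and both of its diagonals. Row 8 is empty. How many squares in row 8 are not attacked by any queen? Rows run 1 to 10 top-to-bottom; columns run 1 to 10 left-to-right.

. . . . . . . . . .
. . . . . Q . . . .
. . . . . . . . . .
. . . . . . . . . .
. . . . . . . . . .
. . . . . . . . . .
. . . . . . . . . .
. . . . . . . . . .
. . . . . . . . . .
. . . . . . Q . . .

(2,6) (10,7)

6

(2,6) attacks row 8 at column 6.
(10,7) attacks row 8 at column 7 and diagonals 5, 9.
Attacked columns: {5, 6, 7, 9}. Safe: {1, 2, 3, 4, 8, 10}.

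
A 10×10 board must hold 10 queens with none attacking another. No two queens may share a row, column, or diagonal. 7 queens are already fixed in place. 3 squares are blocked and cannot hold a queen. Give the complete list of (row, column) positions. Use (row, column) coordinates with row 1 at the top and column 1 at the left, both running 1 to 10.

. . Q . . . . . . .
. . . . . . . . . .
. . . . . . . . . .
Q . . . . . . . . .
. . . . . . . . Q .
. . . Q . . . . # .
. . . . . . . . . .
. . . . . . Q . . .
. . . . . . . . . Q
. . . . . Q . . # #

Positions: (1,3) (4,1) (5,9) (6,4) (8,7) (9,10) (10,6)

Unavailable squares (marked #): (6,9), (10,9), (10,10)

Row 2: attacked by (1,3)→{2,3,4}; (4,1)→{1,3}; (5,9)→{6,9}; (6,4)→{4,8}; (8,7)→{1,7}; (9,10)→{3,10}; (10,6)→{6}. Safe: 5. Place at column 5.
Row 3: attacked by (1,3)→{1,3,5}; (2,5)→{4,5,6}; (4,1)→{1,2}; (5,9)→{7,9}; (6,4)→{1,4,7}; (8,7)→{2,7}; (9,10)→{4,10}; (10,6)→{6}. Safe: 8. Place at column 8.
Row 7: attacked by (1,3)→{3,9}; (2,5)→{5,10}; (3,8)→{4,8}; (4,1)→{1,4}; (5,9)→{7,9}; (6,4)→{3,4,5}; (8,7)→{6,7,8}; (9,10)→{8,10}; (10,6)→{3,6,9}. Safe: 2. Place at column 2.
Columns [3, 5, 8, 1, 9, 4, 2, 7, 10, 6], r−c [-2, -3, -5, 3, -4, 2, 5, 1, -1, 4], r+c [4, 7, 11, 5, 14, 10, 9, 15, 19, 16] are all distinct, so no two queens attack.

(1,3) (2,5) (3,8) (4,1) (5,9) (6,4) (7,2) (8,7) (9,10) (10,6)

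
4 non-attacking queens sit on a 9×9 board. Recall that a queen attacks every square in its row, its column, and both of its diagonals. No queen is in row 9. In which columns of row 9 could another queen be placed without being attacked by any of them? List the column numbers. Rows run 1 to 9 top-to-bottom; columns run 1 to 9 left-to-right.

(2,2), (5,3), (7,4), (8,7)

columns 1, 5

(2,2) attacks row 9 at column 2 and diagonals 9.
(5,3) attacks row 9 at column 3 and diagonals 7.
(7,4) attacks row 9 at column 4 and diagonals 2, 6.
(8,7) attacks row 9 at column 7 and diagonals 6, 8.
Attacked columns: {2, 3, 4, 6, 7, 8, 9}. Safe: {1, 5}.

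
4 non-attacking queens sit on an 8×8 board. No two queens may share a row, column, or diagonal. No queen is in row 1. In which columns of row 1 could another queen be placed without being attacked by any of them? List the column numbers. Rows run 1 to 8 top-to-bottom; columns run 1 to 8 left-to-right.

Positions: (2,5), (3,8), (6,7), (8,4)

(2,5) attacks row 1 at column 5 and diagonals 4, 6.
(3,8) attacks row 1 at column 8 and diagonals 6.
(6,7) attacks row 1 at column 7 and diagonals 2.
(8,4) attacks row 1 at column 4.
Attacked columns: {2, 4, 5, 6, 7, 8}. Safe: {1, 3}.

columns 1, 3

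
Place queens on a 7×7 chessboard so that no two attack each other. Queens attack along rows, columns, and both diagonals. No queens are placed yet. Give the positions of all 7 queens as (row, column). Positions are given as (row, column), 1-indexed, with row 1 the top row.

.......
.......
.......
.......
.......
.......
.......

(1,5) (2,7) (3,2) (4,4) (5,6) (6,1) (7,3)

Row 1: Safe: 1, 2, 3, 4, 5, 6, 7. Place at column 5.
Row 2: attacked by (1,5)→{4,5,6}. Safe: 1, 2, 3, 7. Place at column 7.
Row 3: attacked by (1,5)→{3,5,7}; (2,7)→{6,7}. Safe: 1, 2, 4. Place at column 2.
Row 4: attacked by (1,5)→{2,5}; (2,7)→{5,7}; (3,2)→{1,2,3}. Safe: 4, 6. Place at column 4.
Row 5: attacked by (1,5)→{1,5}; (2,7)→{4,7}; (3,2)→{2,4}; (4,4)→{3,4,5}. Safe: 6. Place at column 6.
Row 6: attacked by (1,5)→{5}; (2,7)→{3,7}; (3,2)→{2,5}; (4,4)→{2,4,6}; (5,6)→{5,6,7}. Safe: 1. Place at column 1.
Row 7: attacked by (1,5)→{5}; (2,7)→{2,7}; (3,2)→{2,6}; (4,4)→{1,4,7}; (5,6)→{4,6}; (6,1)→{1,2}. Safe: 3. Place at column 3.
Columns [5, 7, 2, 4, 6, 1, 3], r−c [-4, -5, 1, 0, -1, 5, 4], r+c [6, 9, 5, 8, 11, 7, 10] are all distinct, so no two queens attack.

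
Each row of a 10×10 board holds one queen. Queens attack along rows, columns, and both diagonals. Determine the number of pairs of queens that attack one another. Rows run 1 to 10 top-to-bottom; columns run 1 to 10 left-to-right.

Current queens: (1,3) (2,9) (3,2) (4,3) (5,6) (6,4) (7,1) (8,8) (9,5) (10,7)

Same column: (1,3)–(4,3) (column 3).
Same diagonal: (2,9)–(5,6) (|2−5| = |9−6| = 3); (3,2)–(4,3) (|3−4| = |2−3| = 1).
Total attacking pairs: 3.

3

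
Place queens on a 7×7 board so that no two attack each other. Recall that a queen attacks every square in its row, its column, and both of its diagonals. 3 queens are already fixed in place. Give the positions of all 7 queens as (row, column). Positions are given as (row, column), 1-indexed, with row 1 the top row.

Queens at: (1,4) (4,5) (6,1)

(1,4) (2,2) (3,7) (4,5) (5,3) (6,1) (7,6)

Row 2: attacked by (1,4)→{3,4,5}; (4,5)→{3,5,7}; (6,1)→{1,5}. Safe: 2, 6. Place at column 2.
Row 3: attacked by (1,4)→{2,4,6}; (2,2)→{1,2,3}; (4,5)→{4,5,6}; (6,1)→{1,4}. Safe: 7. Place at column 7.
Row 5: attacked by (1,4)→{4}; (2,2)→{2,5}; (3,7)→{5,7}; (4,5)→{4,5,6}; (6,1)→{1,2}. Safe: 3. Place at column 3.
Row 7: attacked by (1,4)→{4}; (2,2)→{2,7}; (3,7)→{3,7}; (4,5)→{2,5}; (5,3)→{1,3,5}; (6,1)→{1,2}. Safe: 6. Place at column 6.
Columns [4, 2, 7, 5, 3, 1, 6], r−c [-3, 0, -4, -1, 2, 5, 1], r+c [5, 4, 10, 9, 8, 7, 13] are all distinct, so no two queens attack.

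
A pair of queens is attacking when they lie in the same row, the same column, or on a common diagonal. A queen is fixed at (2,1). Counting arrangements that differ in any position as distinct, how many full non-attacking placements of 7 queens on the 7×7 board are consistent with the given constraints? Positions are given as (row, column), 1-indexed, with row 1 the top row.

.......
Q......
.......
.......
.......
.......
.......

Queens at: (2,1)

Branch on row 1: col 3 → 2; col 4 → 2; col 5 → 2; col 6 → 1; col 7 → 0.
Sum: 2 + 2 + 2 + 1 + 0 = 7.

7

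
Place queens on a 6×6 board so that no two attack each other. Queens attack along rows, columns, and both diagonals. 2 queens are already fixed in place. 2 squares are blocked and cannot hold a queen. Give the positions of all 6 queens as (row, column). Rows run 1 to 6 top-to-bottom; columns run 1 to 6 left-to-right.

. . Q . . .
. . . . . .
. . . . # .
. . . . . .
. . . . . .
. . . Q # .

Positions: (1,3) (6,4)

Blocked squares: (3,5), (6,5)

Row 2: attacked by (1,3)→{2,3,4}; (6,4)→{4}. Safe: 1, 5, 6. Place at column 6.
Row 3: attacked by (1,3)→{1,3,5}; (2,6)→{5,6}; (6,4)→{1,4}. Blocked: 5. Safe: 2. Place at column 2.
Row 4: attacked by (1,3)→{3,6}; (2,6)→{4,6}; (3,2)→{1,2,3}; (6,4)→{2,4,6}. Safe: 5. Place at column 5.
Row 5: attacked by (1,3)→{3}; (2,6)→{3,6}; (3,2)→{2,4}; (4,5)→{4,5,6}; (6,4)→{3,4,5}. Safe: 1. Place at column 1.
Columns [3, 6, 2, 5, 1, 4], r−c [-2, -4, 1, -1, 4, 2], r+c [4, 8, 5, 9, 6, 10] are all distinct, so no two queens attack.

(1,3) (2,6) (3,2) (4,5) (5,1) (6,4)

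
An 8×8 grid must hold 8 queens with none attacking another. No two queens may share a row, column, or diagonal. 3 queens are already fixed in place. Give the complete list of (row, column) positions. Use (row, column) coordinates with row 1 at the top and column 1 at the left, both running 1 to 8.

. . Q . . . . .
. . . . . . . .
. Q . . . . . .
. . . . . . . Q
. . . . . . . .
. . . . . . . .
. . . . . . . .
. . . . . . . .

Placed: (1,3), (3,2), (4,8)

Row 2: attacked by (1,3)→{2,3,4}; (3,2)→{1,2,3}; (4,8)→{6,8}. Safe: 5, 7. Place at column 5.
Row 5: attacked by (1,3)→{3,7}; (2,5)→{2,5,8}; (3,2)→{2,4}; (4,8)→{7,8}. Safe: 1, 6. Place at column 1.
Row 6: attacked by (1,3)→{3,8}; (2,5)→{1,5}; (3,2)→{2,5}; (4,8)→{6,8}; (5,1)→{1,2}. Safe: 4, 7. Place at column 7.
Row 7: attacked by (1,3)→{3}; (2,5)→{5}; (3,2)→{2,6}; (4,8)→{5,8}; (5,1)→{1,3}; (6,7)→{6,7,8}. Safe: 4. Place at column 4.
Row 8: attacked by (1,3)→{3}; (2,5)→{5}; (3,2)→{2,7}; (4,8)→{4,8}; (5,1)→{1,4}; (6,7)→{5,7}; (7,4)→{3,4,5}. Safe: 6. Place at column 6.
Columns [3, 5, 2, 8, 1, 7, 4, 6], r−c [-2, -3, 1, -4, 4, -1, 3, 2], r+c [4, 7, 5, 12, 6, 13, 11, 14] are all distinct, so no two queens attack.

(1,3) (2,5) (3,2) (4,8) (5,1) (6,7) (7,4) (8,6)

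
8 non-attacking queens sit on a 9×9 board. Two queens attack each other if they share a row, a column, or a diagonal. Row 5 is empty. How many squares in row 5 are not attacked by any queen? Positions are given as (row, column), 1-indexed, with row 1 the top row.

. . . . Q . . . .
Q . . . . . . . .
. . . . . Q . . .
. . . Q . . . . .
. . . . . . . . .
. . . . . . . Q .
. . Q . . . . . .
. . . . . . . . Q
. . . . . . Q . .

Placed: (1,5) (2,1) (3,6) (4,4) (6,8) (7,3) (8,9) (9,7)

(1,5) attacks row 5 at column 5 and diagonals 1, 9.
(2,1) attacks row 5 at column 1 and diagonals 4.
(3,6) attacks row 5 at column 6 and diagonals 4, 8.
(4,4) attacks row 5 at column 4 and diagonals 3, 5.
(6,8) attacks row 5 at column 8 and diagonals 7, 9.
(7,3) attacks row 5 at column 3 and diagonals 1, 5.
(8,9) attacks row 5 at column 9 and diagonals 6.
(9,7) attacks row 5 at column 7 and diagonals 3.
Attacked columns: {1, 3, 4, 5, 6, 7, 8, 9}. Safe: {2}.

1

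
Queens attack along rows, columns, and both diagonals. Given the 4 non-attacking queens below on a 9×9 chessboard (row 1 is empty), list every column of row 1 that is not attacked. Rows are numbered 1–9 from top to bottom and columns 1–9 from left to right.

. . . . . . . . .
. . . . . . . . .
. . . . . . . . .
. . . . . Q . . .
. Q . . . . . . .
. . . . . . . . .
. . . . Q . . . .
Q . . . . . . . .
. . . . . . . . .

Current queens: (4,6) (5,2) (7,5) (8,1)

columns 4, 7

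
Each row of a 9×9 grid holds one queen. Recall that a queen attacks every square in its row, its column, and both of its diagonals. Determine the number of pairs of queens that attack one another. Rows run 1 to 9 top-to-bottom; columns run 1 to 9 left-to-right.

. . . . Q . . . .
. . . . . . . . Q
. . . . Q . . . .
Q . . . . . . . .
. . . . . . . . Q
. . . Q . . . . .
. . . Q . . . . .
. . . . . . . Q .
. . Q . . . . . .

6

Same column: (1,5)–(3,5) (column 5); (2,9)–(5,9) (column 9); (6,4)–(7,4) (column 4).
Same diagonal: (1,5)–(5,9) (|1−5| = |5−9| = 4); (2,9)–(7,4) (|2−7| = |9−4| = 5); (4,1)–(7,4) (|4−7| = |1−4| = 3).
Total attacking pairs: 6.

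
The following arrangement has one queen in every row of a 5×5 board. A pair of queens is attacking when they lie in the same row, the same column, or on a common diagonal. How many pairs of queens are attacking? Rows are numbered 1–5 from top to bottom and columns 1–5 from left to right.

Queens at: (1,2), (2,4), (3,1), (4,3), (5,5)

All columns are distinct and no two queens satisfy |Δrow| = |Δcol|, so no pair attacks.

0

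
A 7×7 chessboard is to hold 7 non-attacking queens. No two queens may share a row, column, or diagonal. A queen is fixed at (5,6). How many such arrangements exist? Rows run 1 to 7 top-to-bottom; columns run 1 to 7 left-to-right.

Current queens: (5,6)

Branch on row 1: col 1 → 1; col 3 → 1; col 4 → 2; col 5 → 1; col 7 → 1.
Sum: 1 + 1 + 2 + 1 + 1 = 6.

6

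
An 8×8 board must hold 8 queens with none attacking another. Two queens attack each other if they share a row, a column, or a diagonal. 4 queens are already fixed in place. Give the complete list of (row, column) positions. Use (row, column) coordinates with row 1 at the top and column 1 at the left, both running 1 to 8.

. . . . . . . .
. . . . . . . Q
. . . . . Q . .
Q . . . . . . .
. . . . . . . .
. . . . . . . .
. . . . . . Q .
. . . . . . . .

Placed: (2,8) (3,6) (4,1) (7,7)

(1,2) (2,8) (3,6) (4,1) (5,3) (6,5) (7,7) (8,4)

Row 1: attacked by (2,8)→{7,8}; (3,6)→{4,6,8}; (4,1)→{1,4}; (7,7)→{1,7}. Safe: 2, 3, 5. Place at column 2.
Row 5: attacked by (1,2)→{2,6}; (2,8)→{5,8}; (3,6)→{4,6,8}; (4,1)→{1,2}; (7,7)→{5,7}. Safe: 3. Place at column 3.
Row 6: attacked by (1,2)→{2,7}; (2,8)→{4,8}; (3,6)→{3,6}; (4,1)→{1,3}; (5,3)→{2,3,4}; (7,7)→{6,7,8}. Safe: 5. Place at column 5.
Row 8: attacked by (1,2)→{2}; (2,8)→{2,8}; (3,6)→{1,6}; (4,1)→{1,5}; (5,3)→{3,6}; (6,5)→{3,5,7}; (7,7)→{6,7,8}. Safe: 4. Place at column 4.
Columns [2, 8, 6, 1, 3, 5, 7, 4], r−c [-1, -6, -3, 3, 2, 1, 0, 4], r+c [3, 10, 9, 5, 8, 11, 14, 12] are all distinct, so no two queens attack.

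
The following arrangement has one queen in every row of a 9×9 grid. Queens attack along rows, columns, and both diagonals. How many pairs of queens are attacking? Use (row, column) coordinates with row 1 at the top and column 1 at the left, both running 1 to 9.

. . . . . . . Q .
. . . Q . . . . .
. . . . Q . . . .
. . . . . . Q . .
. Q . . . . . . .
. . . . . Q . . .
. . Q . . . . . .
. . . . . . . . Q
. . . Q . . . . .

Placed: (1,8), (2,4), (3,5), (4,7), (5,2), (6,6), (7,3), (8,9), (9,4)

Same column: (2,4)–(9,4) (column 4).
Same diagonal: (2,4)–(3,5) (|2−3| = |4−5| = 1).
Total attacking pairs: 2.

2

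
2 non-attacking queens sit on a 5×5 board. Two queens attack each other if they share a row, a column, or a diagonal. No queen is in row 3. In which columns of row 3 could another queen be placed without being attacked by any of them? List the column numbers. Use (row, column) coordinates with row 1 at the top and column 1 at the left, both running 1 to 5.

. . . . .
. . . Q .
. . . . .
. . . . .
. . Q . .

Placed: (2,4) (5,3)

columns 2

(2,4) attacks row 3 at column 4 and diagonals 3, 5.
(5,3) attacks row 3 at column 3 and diagonals 1, 5.
Attacked columns: {1, 3, 4, 5}. Safe: {2}.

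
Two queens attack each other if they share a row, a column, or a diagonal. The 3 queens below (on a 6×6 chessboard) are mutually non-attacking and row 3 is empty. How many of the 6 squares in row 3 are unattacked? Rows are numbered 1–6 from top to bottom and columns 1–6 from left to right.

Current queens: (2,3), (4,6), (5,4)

(2,3) attacks row 3 at column 3 and diagonals 2, 4.
(4,6) attacks row 3 at column 6 and diagonals 5.
(5,4) attacks row 3 at column 4 and diagonals 2, 6.
Attacked columns: {2, 3, 4, 5, 6}. Safe: {1}.

1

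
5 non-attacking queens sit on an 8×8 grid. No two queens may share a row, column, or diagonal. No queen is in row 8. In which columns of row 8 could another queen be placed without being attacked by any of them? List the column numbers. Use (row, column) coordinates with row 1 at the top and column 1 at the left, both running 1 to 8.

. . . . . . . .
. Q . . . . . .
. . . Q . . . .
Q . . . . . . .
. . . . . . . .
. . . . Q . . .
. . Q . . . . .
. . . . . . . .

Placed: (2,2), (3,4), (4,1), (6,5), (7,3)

(2,2) attacks row 8 at column 2 and diagonals 8.
(3,4) attacks row 8 at column 4.
(4,1) attacks row 8 at column 1 and diagonals 5.
(6,5) attacks row 8 at column 5 and diagonals 3, 7.
(7,3) attacks row 8 at column 3 and diagonals 2, 4.
Attacked columns: {1, 2, 3, 4, 5, 7, 8}. Safe: {6}.

columns 6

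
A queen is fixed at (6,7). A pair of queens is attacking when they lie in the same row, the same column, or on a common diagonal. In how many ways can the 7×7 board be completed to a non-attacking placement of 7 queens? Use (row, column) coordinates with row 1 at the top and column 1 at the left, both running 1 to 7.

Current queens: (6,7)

Branch on row 1: col 1 → 1; col 3 → 2; col 4 → 2; col 5 → 1; col 6 → 1.
Sum: 1 + 2 + 2 + 1 + 1 = 7.

7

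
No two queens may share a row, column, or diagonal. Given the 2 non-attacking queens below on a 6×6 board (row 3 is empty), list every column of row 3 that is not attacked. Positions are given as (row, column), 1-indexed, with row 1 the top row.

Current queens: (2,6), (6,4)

(2,6) attacks row 3 at column 6 and diagonals 5.
(6,4) attacks row 3 at column 4 and diagonals 1.
Attacked columns: {1, 4, 5, 6}. Safe: {2, 3}.

columns 2, 3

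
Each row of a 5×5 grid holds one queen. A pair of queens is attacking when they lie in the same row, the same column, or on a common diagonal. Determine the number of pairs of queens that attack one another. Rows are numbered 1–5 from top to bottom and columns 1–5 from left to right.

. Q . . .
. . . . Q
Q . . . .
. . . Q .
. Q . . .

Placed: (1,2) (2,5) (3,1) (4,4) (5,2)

2

Same column: (1,2)–(5,2) (column 2).
Same diagonal: (2,5)–(5,2) (|2−5| = |5−2| = 3).
Total attacking pairs: 2.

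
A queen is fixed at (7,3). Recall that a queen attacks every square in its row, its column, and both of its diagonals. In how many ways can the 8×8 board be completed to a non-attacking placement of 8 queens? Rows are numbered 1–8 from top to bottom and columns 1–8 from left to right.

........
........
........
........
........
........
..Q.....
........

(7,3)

Branch on row 1: col 1 → 0; col 2 → 1; col 4 → 6; col 5 → 3; col 6 → 0; col 7 → 3; col 8 → 1.
Sum: 0 + 1 + 6 + 3 + 0 + 3 + 1 = 14.

14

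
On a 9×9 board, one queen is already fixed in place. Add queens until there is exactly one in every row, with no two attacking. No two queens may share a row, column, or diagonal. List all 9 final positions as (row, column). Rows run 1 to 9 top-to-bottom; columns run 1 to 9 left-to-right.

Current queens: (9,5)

(1,1) (2,6) (3,2) (4,9) (5,7) (6,4) (7,8) (8,3) (9,5)

Row 1: attacked by (9,5)→{5}. Safe: 1, 2, 3, 4, 6, 7, 8, 9. Place at column 1.
Row 2: attacked by (1,1)→{1,2}; (9,5)→{5}. Safe: 3, 4, 6, 7, 8, 9. Place at column 6.
Row 3: attacked by (1,1)→{1,3}; (2,6)→{5,6,7}; (9,5)→{5}. Safe: 2, 4, 8, 9. Place at column 2.
Row 4: attacked by (1,1)→{1,4}; (2,6)→{4,6,8}; (3,2)→{1,2,3}; (9,5)→{5}. Safe: 7, 9. Place at column 9.
Row 5: attacked by (1,1)→{1,5}; (2,6)→{3,6,9}; (3,2)→{2,4}; (4,9)→{8,9}; (9,5)→{1,5,9}. Safe: 7. Place at column 7.
Row 6: attacked by (1,1)→{1,6}; (2,6)→{2,6}; (3,2)→{2,5}; (4,9)→{7,9}; (5,7)→{6,7,8}; (9,5)→{2,5,8}. Safe: 3, 4. Place at column 4.
Row 7: attacked by (1,1)→{1,7}; (2,6)→{1,6}; (3,2)→{2,6}; (4,9)→{6,9}; (5,7)→{5,7,9}; (6,4)→{3,4,5}; (9,5)→{3,5,7}. Safe: 8. Place at column 8.
Row 8: attacked by (1,1)→{1,8}; (2,6)→{6}; (3,2)→{2,7}; (4,9)→{5,9}; (5,7)→{4,7}; (6,4)→{2,4,6}; (7,8)→{7,8,9}; (9,5)→{4,5,6}. Safe: 3. Place at column 3.
Columns [1, 6, 2, 9, 7, 4, 8, 3, 5], r−c [0, -4, 1, -5, -2, 2, -1, 5, 4], r+c [2, 8, 5, 13, 12, 10, 15, 11, 14] are all distinct, so no two queens attack.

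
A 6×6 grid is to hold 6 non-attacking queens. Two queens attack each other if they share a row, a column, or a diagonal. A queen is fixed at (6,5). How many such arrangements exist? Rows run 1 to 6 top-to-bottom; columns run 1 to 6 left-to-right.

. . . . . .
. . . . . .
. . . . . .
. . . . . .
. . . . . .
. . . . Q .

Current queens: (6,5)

Branch on row 1: col 1 → 0; col 2 → 1; col 3 → 0; col 4 → 0; col 6 → 0.
Sum: 0 + 1 + 0 + 0 + 0 = 1.

1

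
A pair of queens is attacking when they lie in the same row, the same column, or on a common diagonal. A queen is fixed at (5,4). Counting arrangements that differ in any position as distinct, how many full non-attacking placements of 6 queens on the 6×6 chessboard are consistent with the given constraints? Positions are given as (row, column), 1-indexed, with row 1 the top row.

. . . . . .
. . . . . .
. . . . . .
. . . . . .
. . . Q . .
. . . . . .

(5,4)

Branch on row 1: col 1 → 0; col 2 → 0; col 3 → 0; col 5 → 1; col 6 → 0.
Sum: 0 + 0 + 0 + 1 + 0 = 1.

1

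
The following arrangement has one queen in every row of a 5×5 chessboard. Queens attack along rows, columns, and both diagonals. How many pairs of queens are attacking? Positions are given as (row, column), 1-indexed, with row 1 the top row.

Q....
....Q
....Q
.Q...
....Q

Same column: (2,5)–(3,5) (column 5); (2,5)–(5,5) (column 5); (3,5)–(5,5) (column 5).
Same diagonal: (1,1)–(5,5) (|1−5| = |1−5| = 4).
Total attacking pairs: 4.

4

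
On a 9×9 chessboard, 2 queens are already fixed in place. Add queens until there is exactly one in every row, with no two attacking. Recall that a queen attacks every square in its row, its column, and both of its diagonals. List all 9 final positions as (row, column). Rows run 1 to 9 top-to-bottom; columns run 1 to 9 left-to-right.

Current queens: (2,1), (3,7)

Row 1: attacked by (2,1)→{1,2}; (3,7)→{5,7,9}. Safe: 3, 4, 6, 8. Place at column 6.
Row 4: attacked by (1,6)→{3,6,9}; (2,1)→{1,3}; (3,7)→{6,7,8}. Safe: 2, 4, 5. Place at column 4.
Row 5: attacked by (1,6)→{2,6}; (2,1)→{1,4}; (3,7)→{5,7,9}; (4,4)→{3,4,5}. Safe: 8. Place at column 8.
Row 6: attacked by (1,6)→{1,6}; (2,1)→{1,5}; (3,7)→{4,7}; (4,4)→{2,4,6}; (5,8)→{7,8,9}. Safe: 3. Place at column 3.
Row 7: attacked by (1,6)→{6}; (2,1)→{1,6}; (3,7)→{3,7}; (4,4)→{1,4,7}; (5,8)→{6,8}; (6,3)→{2,3,4}. Safe: 5, 9. Place at column 5.
Row 8: attacked by (1,6)→{6}; (2,1)→{1,7}; (3,7)→{2,7}; (4,4)→{4,8}; (5,8)→{5,8}; (6,3)→{1,3,5}; (7,5)→{4,5,6}. Safe: 9. Place at column 9.
Row 9: attacked by (1,6)→{6}; (2,1)→{1,8}; (3,7)→{1,7}; (4,4)→{4,9}; (5,8)→{4,8}; (6,3)→{3,6}; (7,5)→{3,5,7}; (8,9)→{8,9}. Safe: 2. Place at column 2.
Columns [6, 1, 7, 4, 8, 3, 5, 9, 2], r−c [-5, 1, -4, 0, -3, 3, 2, -1, 7], r+c [7, 3, 10, 8, 13, 9, 12, 17, 11] are all distinct, so no two queens attack.

(1,6) (2,1) (3,7) (4,4) (5,8) (6,3) (7,5) (8,9) (9,2)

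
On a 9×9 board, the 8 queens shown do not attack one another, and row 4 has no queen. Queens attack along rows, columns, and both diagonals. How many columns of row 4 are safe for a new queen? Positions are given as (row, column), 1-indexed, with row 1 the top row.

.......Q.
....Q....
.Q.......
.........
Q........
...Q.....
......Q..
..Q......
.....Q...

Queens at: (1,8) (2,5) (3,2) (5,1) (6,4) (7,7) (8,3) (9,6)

(1,8) attacks row 4 at column 8 and diagonals 5.
(2,5) attacks row 4 at column 5 and diagonals 3, 7.
(3,2) attacks row 4 at column 2 and diagonals 1, 3.
(5,1) attacks row 4 at column 1 and diagonals 2.
(6,4) attacks row 4 at column 4 and diagonals 2, 6.
(7,7) attacks row 4 at column 7 and diagonals 4.
(8,3) attacks row 4 at column 3 and diagonals 7.
(9,6) attacks row 4 at column 6 and diagonals 1.
Attacked columns: {1, 2, 3, 4, 5, 6, 7, 8}. Safe: {9}.

1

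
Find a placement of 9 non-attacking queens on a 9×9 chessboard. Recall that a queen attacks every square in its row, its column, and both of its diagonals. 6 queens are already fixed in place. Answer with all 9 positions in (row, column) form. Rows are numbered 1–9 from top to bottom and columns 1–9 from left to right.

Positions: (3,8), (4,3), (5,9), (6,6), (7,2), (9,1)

(1,7) (2,4) (3,8) (4,3) (5,9) (6,6) (7,2) (8,5) (9,1)

Row 1: attacked by (3,8)→{6,8}; (4,3)→{3,6}; (5,9)→{5,9}; (6,6)→{1,6}; (7,2)→{2,8}; (9,1)→{1,9}. Safe: 4, 7. Place at column 7.
Row 2: attacked by (1,7)→{6,7,8}; (3,8)→{7,8,9}; (4,3)→{1,3,5}; (5,9)→{6,9}; (6,6)→{2,6}; (7,2)→{2,7}; (9,1)→{1,8}. Safe: 4. Place at column 4.
Row 8: attacked by (1,7)→{7}; (2,4)→{4}; (3,8)→{3,8}; (4,3)→{3,7}; (5,9)→{6,9}; (6,6)→{4,6,8}; (7,2)→{1,2,3}; (9,1)→{1,2}. Safe: 5. Place at column 5.
Columns [7, 4, 8, 3, 9, 6, 2, 5, 1], r−c [-6, -2, -5, 1, -4, 0, 5, 3, 8], r+c [8, 6, 11, 7, 14, 12, 9, 13, 10] are all distinct, so no two queens attack.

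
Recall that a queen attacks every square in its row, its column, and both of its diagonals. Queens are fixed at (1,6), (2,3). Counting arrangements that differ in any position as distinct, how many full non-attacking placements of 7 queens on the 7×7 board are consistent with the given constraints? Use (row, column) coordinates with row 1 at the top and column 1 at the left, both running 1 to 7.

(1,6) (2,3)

3

Branch on row 3: col 1 → 1; col 5 → 1; col 7 → 1.
Sum: 1 + 1 + 1 = 3.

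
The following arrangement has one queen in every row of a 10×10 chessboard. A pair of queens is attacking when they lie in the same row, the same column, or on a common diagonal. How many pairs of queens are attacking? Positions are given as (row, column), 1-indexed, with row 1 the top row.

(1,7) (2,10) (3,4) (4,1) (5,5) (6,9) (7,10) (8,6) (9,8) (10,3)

Same column: (2,10)–(7,10) (column 10).
Same diagonal: (6,9)–(7,10) (|6−7| = |9−10| = 1); (7,10)–(9,8) (|7−9| = |10−8| = 2).
Total attacking pairs: 3.

3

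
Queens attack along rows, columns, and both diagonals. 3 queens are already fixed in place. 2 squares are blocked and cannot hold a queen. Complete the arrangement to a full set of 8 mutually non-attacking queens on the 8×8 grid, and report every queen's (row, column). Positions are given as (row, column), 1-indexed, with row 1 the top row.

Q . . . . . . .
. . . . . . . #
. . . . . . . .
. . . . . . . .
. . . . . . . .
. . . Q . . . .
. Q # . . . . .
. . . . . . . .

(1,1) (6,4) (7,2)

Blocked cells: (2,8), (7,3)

Row 2: attacked by (1,1)→{1,2}; (6,4)→{4,8}; (7,2)→{2,7}. Blocked: 8. Safe: 3, 5, 6. Place at column 6.
Row 3: attacked by (1,1)→{1,3}; (2,6)→{5,6,7}; (6,4)→{1,4,7}; (7,2)→{2,6}. Safe: 8. Place at column 8.
Row 4: attacked by (1,1)→{1,4}; (2,6)→{4,6,8}; (3,8)→{7,8}; (6,4)→{2,4,6}; (7,2)→{2,5}. Safe: 3. Place at column 3.
Row 5: attacked by (1,1)→{1,5}; (2,6)→{3,6}; (3,8)→{6,8}; (4,3)→{2,3,4}; (6,4)→{3,4,5}; (7,2)→{2,4}. Safe: 7. Place at column 7.
Row 8: attacked by (1,1)→{1,8}; (2,6)→{6}; (3,8)→{3,8}; (4,3)→{3,7}; (5,7)→{4,7}; (6,4)→{2,4,6}; (7,2)→{1,2,3}. Safe: 5. Place at column 5.
Columns [1, 6, 8, 3, 7, 4, 2, 5], r−c [0, -4, -5, 1, -2, 2, 5, 3], r+c [2, 8, 11, 7, 12, 10, 9, 13] are all distinct, so no two queens attack.

(1,1) (2,6) (3,8) (4,3) (5,7) (6,4) (7,2) (8,5)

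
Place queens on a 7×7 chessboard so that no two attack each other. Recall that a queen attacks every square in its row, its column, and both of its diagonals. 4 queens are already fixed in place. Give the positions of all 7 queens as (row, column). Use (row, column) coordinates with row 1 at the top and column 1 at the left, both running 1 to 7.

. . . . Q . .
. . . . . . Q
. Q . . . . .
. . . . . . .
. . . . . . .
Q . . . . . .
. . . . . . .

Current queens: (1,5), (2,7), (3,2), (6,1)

(1,5) (2,7) (3,2) (4,4) (5,6) (6,1) (7,3)

Row 4: attacked by (1,5)→{2,5}; (2,7)→{5,7}; (3,2)→{1,2,3}; (6,1)→{1,3}. Safe: 4, 6. Place at column 4.
Row 5: attacked by (1,5)→{1,5}; (2,7)→{4,7}; (3,2)→{2,4}; (4,4)→{3,4,5}; (6,1)→{1,2}. Safe: 6. Place at column 6.
Row 7: attacked by (1,5)→{5}; (2,7)→{2,7}; (3,2)→{2,6}; (4,4)→{1,4,7}; (5,6)→{4,6}; (6,1)→{1,2}. Safe: 3. Place at column 3.
Columns [5, 7, 2, 4, 6, 1, 3], r−c [-4, -5, 1, 0, -1, 5, 4], r+c [6, 9, 5, 8, 11, 7, 10] are all distinct, so no two queens attack.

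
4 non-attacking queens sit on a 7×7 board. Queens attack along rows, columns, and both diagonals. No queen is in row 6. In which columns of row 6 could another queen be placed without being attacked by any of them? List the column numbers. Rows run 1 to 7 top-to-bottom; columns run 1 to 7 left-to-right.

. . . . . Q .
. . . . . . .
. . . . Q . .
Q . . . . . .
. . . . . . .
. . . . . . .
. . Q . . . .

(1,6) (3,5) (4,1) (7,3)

columns 7

(1,6) attacks row 6 at column 6 and diagonals 1.
(3,5) attacks row 6 at column 5 and diagonals 2.
(4,1) attacks row 6 at column 1 and diagonals 3.
(7,3) attacks row 6 at column 3 and diagonals 2, 4.
Attacked columns: {1, 2, 3, 4, 5, 6}. Safe: {7}.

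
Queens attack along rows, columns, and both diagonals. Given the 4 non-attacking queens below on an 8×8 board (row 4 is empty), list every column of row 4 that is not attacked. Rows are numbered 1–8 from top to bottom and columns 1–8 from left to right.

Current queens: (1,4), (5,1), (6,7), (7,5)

columns 3, 6

(1,4) attacks row 4 at column 4 and diagonals 1, 7.
(5,1) attacks row 4 at column 1 and diagonals 2.
(6,7) attacks row 4 at column 7 and diagonals 5.
(7,5) attacks row 4 at column 5 and diagonals 2, 8.
Attacked columns: {1, 2, 4, 5, 7, 8}. Safe: {3, 6}.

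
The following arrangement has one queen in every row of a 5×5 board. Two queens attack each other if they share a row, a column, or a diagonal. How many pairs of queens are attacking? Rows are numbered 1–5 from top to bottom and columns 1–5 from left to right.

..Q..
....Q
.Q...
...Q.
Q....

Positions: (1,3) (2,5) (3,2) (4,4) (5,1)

0

All columns are distinct and no two queens satisfy |Δrow| = |Δcol|, so no pair attacks.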